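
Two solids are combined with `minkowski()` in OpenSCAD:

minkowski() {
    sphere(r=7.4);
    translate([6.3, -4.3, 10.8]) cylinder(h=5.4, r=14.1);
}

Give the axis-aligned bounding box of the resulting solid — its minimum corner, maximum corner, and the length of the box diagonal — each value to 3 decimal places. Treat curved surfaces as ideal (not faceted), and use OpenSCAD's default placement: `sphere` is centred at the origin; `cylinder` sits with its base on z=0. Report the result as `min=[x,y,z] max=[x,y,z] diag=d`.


A = translate([6.3, -4.3, 10.8]) cylinder(h=5.4, r=14.1) → bbox [-7.8,-18.4,10.8] .. [20.4,9.8,16.2]
B = sphere(r=7.4) → bbox [-7.4,-7.4,-7.4] .. [7.4,7.4,7.4]
lo = A.lo+B.lo = [-7.8-7.4, -18.4-7.4, 10.8-7.4] = [-15.200,-25.800,3.400]
hi = A.hi+B.hi = [20.4+7.4, 9.8+7.4, 16.2+7.4] = [27.800,17.200,23.600]
diag = √(43²+43²+20.2²) = √4106.04 = 64.078

min=[-15.200,-25.800,3.400] max=[27.800,17.200,23.600] diag=64.078


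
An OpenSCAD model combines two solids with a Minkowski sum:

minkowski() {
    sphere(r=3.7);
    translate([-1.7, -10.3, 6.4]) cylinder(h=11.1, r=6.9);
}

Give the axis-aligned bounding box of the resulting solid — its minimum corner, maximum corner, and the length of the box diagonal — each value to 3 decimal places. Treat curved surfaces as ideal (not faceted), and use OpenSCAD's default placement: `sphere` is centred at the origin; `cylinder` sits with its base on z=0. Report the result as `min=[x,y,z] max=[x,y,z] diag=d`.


min=[-12.300,-20.900,2.700] max=[8.900,0.300,21.200] diag=35.230

A = translate([-1.7, -10.3, 6.4]) cylinder(h=11.1, r=6.9) → bbox [-8.6,-17.2,6.4] .. [5.2,-3.4,17.5]
B = sphere(r=3.7) → bbox [-3.7,-3.7,-3.7] .. [3.7,3.7,3.7]
lo = A.lo+B.lo = [-8.6-3.7, -17.2-3.7, 6.4-3.7] = [-12.300,-20.900,2.700]
hi = A.hi+B.hi = [5.2+3.7, -3.4+3.7, 17.5+3.7] = [8.900,0.300,21.200]
diag = √(21.2²+21.2²+18.5²) = √1241.13 = 35.230


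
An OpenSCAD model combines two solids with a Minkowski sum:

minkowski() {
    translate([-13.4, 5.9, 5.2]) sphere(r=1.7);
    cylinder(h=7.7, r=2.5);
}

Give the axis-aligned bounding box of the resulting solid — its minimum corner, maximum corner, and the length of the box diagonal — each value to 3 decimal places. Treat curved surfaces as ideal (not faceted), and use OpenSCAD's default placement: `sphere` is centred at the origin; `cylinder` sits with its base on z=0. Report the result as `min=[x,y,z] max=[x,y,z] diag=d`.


A = translate([-13.4, 5.9, 5.2]) sphere(r=1.7) → bbox [-15.1,4.2,3.5] .. [-11.7,7.6,6.9]
B = cylinder(h=7.7, r=2.5) → bbox [-2.5,-2.5,0] .. [2.5,2.5,7.7]
lo = A.lo+B.lo = [-15.1-2.5, 4.2-2.5, 3.5+0] = [-17.600,1.700,3.500]
hi = A.hi+B.hi = [-11.7+2.5, 7.6+2.5, 6.9+7.7] = [-9.200,10.100,14.600]
diag = √(8.4²+8.4²+11.1²) = √264.33 = 16.258

min=[-17.600,1.700,3.500] max=[-9.200,10.100,14.600] diag=16.258


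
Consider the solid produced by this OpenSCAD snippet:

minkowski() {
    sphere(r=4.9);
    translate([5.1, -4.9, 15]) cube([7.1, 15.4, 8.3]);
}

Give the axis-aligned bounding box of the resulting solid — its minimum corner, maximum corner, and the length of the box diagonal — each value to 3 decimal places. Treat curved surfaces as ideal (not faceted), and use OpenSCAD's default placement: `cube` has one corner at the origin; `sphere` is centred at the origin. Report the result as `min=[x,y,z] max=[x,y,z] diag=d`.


A = translate([5.1, -4.9, 15]) cube([7.1, 15.4, 8.3]) → bbox [5.1,-4.9,15] .. [12.2,10.5,23.3]
B = sphere(r=4.9) → bbox [-4.9,-4.9,-4.9] .. [4.9,4.9,4.9]
lo = A.lo+B.lo = [5.1-4.9, -4.9-4.9, 15-4.9] = [0.200,-9.800,10.100]
hi = A.hi+B.hi = [12.2+4.9, 10.5+4.9, 23.3+4.9] = [17.100,15.400,28.200]
diag = √(16.9²+25.2²+18.1²) = √1248.26 = 35.331

min=[0.200,-9.800,10.100] max=[17.100,15.400,28.200] diag=35.331


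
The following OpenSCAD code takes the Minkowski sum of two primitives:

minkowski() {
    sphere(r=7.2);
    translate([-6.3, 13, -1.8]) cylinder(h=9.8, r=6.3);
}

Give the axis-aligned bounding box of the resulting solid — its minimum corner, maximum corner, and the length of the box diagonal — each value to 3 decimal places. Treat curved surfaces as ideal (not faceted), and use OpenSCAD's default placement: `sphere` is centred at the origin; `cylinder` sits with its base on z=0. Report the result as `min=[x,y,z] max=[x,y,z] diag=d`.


min=[-19.800,-0.500,-9.000] max=[7.200,26.500,15.200] diag=45.207

A = translate([-6.3, 13, -1.8]) cylinder(h=9.8, r=6.3) → bbox [-12.6,6.7,-1.8] .. [0,19.3,8]
B = sphere(r=7.2) → bbox [-7.2,-7.2,-7.2] .. [7.2,7.2,7.2]
lo = A.lo+B.lo = [-12.6-7.2, 6.7-7.2, -1.8-7.2] = [-19.800,-0.500,-9.000]
hi = A.hi+B.hi = [0+7.2, 19.3+7.2, 8+7.2] = [7.200,26.500,15.200]
diag = √(27²+27²+24.2²) = √2043.64 = 45.207


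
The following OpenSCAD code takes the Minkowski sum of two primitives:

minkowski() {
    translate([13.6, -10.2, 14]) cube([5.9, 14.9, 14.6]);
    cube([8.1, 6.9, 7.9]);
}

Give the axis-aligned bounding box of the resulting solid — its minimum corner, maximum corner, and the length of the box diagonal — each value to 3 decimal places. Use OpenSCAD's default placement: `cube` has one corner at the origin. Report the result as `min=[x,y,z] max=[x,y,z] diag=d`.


min=[13.600,-10.200,14.000] max=[27.600,11.600,36.500] diag=34.315

A = translate([13.6, -10.2, 14]) cube([5.9, 14.9, 14.6]) → bbox [13.6,-10.2,14] .. [19.5,4.7,28.6]
B = cube([8.1, 6.9, 7.9]) → bbox [0,0,0] .. [8.1,6.9,7.9]
lo = A.lo+B.lo = [13.6+0, -10.2+0, 14+0] = [13.600,-10.200,14.000]
hi = A.hi+B.hi = [19.5+8.1, 4.7+6.9, 28.6+7.9] = [27.600,11.600,36.500]
diag = √(14²+21.8²+22.5²) = √1177.49 = 34.315


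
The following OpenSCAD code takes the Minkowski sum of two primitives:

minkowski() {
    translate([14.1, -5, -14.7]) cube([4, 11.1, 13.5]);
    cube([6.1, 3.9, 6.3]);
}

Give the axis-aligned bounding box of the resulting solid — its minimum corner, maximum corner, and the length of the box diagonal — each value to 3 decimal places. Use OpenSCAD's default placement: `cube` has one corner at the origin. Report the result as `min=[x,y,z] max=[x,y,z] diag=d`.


min=[14.100,-5.000,-14.700] max=[24.200,10.000,5.100] diag=26.815

A = translate([14.1, -5, -14.7]) cube([4, 11.1, 13.5]) → bbox [14.1,-5,-14.7] .. [18.1,6.1,-1.2]
B = cube([6.1, 3.9, 6.3]) → bbox [0,0,0] .. [6.1,3.9,6.3]
lo = A.lo+B.lo = [14.1+0, -5+0, -14.7+0] = [14.100,-5.000,-14.700]
hi = A.hi+B.hi = [18.1+6.1, 6.1+3.9, -1.2+6.3] = [24.200,10.000,5.100]
diag = √(10.1²+15²+19.8²) = √719.05 = 26.815


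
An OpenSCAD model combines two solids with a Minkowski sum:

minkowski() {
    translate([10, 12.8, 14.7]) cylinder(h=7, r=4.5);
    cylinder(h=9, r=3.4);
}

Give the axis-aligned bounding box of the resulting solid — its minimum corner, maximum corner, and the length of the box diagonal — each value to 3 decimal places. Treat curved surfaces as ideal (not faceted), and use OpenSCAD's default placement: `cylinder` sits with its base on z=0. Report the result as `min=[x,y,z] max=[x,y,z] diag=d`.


A = translate([10, 12.8, 14.7]) cylinder(h=7, r=4.5) → bbox [5.5,8.3,14.7] .. [14.5,17.3,21.7]
B = cylinder(h=9, r=3.4) → bbox [-3.4,-3.4,0] .. [3.4,3.4,9]
lo = A.lo+B.lo = [5.5-3.4, 8.3-3.4, 14.7+0] = [2.100,4.900,14.700]
hi = A.hi+B.hi = [14.5+3.4, 17.3+3.4, 21.7+9] = [17.900,20.700,30.700]
diag = √(15.8²+15.8²+16²) = √755.28 = 27.482

min=[2.100,4.900,14.700] max=[17.900,20.700,30.700] diag=27.482


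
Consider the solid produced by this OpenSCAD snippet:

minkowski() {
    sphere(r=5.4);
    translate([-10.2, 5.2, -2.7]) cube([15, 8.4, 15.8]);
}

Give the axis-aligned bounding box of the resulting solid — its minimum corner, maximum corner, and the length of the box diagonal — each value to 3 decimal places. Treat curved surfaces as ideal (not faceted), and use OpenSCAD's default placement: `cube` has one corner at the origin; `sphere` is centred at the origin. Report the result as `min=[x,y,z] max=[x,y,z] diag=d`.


min=[-15.600,-0.200,-8.100] max=[10.200,19.000,18.500] diag=41.735

A = translate([-10.2, 5.2, -2.7]) cube([15, 8.4, 15.8]) → bbox [-10.2,5.2,-2.7] .. [4.8,13.6,13.1]
B = sphere(r=5.4) → bbox [-5.4,-5.4,-5.4] .. [5.4,5.4,5.4]
lo = A.lo+B.lo = [-10.2-5.4, 5.2-5.4, -2.7-5.4] = [-15.600,-0.200,-8.100]
hi = A.hi+B.hi = [4.8+5.4, 13.6+5.4, 13.1+5.4] = [10.200,19.000,18.500]
diag = √(25.8²+19.2²+26.6²) = √1741.84 = 41.735


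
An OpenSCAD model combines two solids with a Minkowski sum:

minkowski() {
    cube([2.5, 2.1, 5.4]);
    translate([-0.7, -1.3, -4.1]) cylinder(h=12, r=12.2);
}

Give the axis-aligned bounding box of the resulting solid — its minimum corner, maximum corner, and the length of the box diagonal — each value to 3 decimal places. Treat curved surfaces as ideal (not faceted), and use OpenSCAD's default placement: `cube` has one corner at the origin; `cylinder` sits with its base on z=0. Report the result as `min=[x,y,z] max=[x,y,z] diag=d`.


A = translate([-0.7, -1.3, -4.1]) cylinder(h=12, r=12.2) → bbox [-12.9,-13.5,-4.1] .. [11.5,10.9,7.9]
B = cube([2.5, 2.1, 5.4]) → bbox [0,0,0] .. [2.5,2.1,5.4]
lo = A.lo+B.lo = [-12.9+0, -13.5+0, -4.1+0] = [-12.900,-13.500,-4.100]
hi = A.hi+B.hi = [11.5+2.5, 10.9+2.1, 7.9+5.4] = [14.000,13.000,13.300]
diag = √(26.9²+26.5²+17.4²) = √1728.62 = 41.577

min=[-12.900,-13.500,-4.100] max=[14.000,13.000,13.300] diag=41.577


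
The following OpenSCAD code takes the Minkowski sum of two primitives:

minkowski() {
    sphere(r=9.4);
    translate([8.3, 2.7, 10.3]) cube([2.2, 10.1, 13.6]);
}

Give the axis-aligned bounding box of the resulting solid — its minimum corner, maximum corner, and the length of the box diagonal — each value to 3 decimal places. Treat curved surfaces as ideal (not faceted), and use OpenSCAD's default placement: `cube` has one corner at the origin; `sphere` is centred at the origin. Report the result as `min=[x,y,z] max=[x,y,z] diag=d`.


min=[-1.100,-6.700,0.900] max=[19.900,22.200,33.300] diag=48.228

A = translate([8.3, 2.7, 10.3]) cube([2.2, 10.1, 13.6]) → bbox [8.3,2.7,10.3] .. [10.5,12.8,23.9]
B = sphere(r=9.4) → bbox [-9.4,-9.4,-9.4] .. [9.4,9.4,9.4]
lo = A.lo+B.lo = [8.3-9.4, 2.7-9.4, 10.3-9.4] = [-1.100,-6.700,0.900]
hi = A.hi+B.hi = [10.5+9.4, 12.8+9.4, 23.9+9.4] = [19.900,22.200,33.300]
diag = √(21²+28.9²+32.4²) = √2325.97 = 48.228


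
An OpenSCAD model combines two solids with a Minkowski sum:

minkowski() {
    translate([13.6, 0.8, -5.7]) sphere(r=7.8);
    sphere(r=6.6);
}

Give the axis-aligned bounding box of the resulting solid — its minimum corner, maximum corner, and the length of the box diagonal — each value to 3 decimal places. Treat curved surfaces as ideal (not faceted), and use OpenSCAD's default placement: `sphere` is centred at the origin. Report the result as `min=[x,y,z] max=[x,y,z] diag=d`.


A = translate([13.6, 0.8, -5.7]) sphere(r=7.8) → bbox [5.8,-7,-13.5] .. [21.4,8.6,2.1]
B = sphere(r=6.6) → bbox [-6.6,-6.6,-6.6] .. [6.6,6.6,6.6]
lo = A.lo+B.lo = [5.8-6.6, -7-6.6, -13.5-6.6] = [-0.800,-13.600,-20.100]
hi = A.hi+B.hi = [21.4+6.6, 8.6+6.6, 2.1+6.6] = [28.000,15.200,8.700]
diag = √(28.8²+28.8²+28.8²) = √2488.32 = 49.883

min=[-0.800,-13.600,-20.100] max=[28.000,15.200,8.700] diag=49.883


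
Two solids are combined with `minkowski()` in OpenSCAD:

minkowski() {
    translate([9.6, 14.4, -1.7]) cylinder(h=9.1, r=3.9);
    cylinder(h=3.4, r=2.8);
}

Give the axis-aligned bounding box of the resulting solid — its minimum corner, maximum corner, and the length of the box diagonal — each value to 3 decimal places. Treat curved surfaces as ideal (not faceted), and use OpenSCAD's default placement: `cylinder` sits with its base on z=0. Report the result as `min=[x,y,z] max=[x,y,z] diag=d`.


min=[2.900,7.700,-1.700] max=[16.300,21.100,10.800] diag=22.702

A = translate([9.6, 14.4, -1.7]) cylinder(h=9.1, r=3.9) → bbox [5.7,10.5,-1.7] .. [13.5,18.3,7.4]
B = cylinder(h=3.4, r=2.8) → bbox [-2.8,-2.8,0] .. [2.8,2.8,3.4]
lo = A.lo+B.lo = [5.7-2.8, 10.5-2.8, -1.7+0] = [2.900,7.700,-1.700]
hi = A.hi+B.hi = [13.5+2.8, 18.3+2.8, 7.4+3.4] = [16.300,21.100,10.800]
diag = √(13.4²+13.4²+12.5²) = √515.37 = 22.702


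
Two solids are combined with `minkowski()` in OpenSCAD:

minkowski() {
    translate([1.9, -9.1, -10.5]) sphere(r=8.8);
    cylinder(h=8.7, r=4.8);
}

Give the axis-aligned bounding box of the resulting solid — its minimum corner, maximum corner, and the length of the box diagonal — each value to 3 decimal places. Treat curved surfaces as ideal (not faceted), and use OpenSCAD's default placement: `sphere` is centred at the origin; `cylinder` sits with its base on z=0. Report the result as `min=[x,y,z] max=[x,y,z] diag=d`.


A = translate([1.9, -9.1, -10.5]) sphere(r=8.8) → bbox [-6.9,-17.9,-19.3] .. [10.7,-0.3,-1.7]
B = cylinder(h=8.7, r=4.8) → bbox [-4.8,-4.8,0] .. [4.8,4.8,8.7]
lo = A.lo+B.lo = [-6.9-4.8, -17.9-4.8, -19.3+0] = [-11.700,-22.700,-19.300]
hi = A.hi+B.hi = [10.7+4.8, -0.3+4.8, -1.7+8.7] = [15.500,4.500,7.000]
diag = √(27.2²+27.2²+26.3²) = √2171.37 = 46.598

min=[-11.700,-22.700,-19.300] max=[15.500,4.500,7.000] diag=46.598


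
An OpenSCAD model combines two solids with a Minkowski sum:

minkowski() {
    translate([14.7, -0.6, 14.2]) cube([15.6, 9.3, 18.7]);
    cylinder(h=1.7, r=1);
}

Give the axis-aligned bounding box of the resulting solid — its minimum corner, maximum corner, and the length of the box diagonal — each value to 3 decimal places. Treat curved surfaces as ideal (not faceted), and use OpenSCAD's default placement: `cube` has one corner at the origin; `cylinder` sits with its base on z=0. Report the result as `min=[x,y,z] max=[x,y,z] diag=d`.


A = translate([14.7, -0.6, 14.2]) cube([15.6, 9.3, 18.7]) → bbox [14.7,-0.6,14.2] .. [30.3,8.7,32.9]
B = cylinder(h=1.7, r=1) → bbox [-1,-1,0] .. [1,1,1.7]
lo = A.lo+B.lo = [14.7-1, -0.6-1, 14.2+0] = [13.700,-1.600,14.200]
hi = A.hi+B.hi = [30.3+1, 8.7+1, 32.9+1.7] = [31.300,9.700,34.600]
diag = √(17.6²+11.3²+20.4²) = √853.61 = 29.217

min=[13.700,-1.600,14.200] max=[31.300,9.700,34.600] diag=29.217


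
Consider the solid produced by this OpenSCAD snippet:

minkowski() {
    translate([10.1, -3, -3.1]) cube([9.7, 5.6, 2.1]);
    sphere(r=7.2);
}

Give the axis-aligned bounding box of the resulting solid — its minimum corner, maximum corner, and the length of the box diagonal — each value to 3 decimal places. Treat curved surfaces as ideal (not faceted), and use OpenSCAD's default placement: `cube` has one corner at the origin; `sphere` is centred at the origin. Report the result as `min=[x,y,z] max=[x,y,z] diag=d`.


min=[2.900,-10.200,-10.300] max=[27.000,9.800,6.200] diag=35.399

A = translate([10.1, -3, -3.1]) cube([9.7, 5.6, 2.1]) → bbox [10.1,-3,-3.1] .. [19.8,2.6,-1]
B = sphere(r=7.2) → bbox [-7.2,-7.2,-7.2] .. [7.2,7.2,7.2]
lo = A.lo+B.lo = [10.1-7.2, -3-7.2, -3.1-7.2] = [2.900,-10.200,-10.300]
hi = A.hi+B.hi = [19.8+7.2, 2.6+7.2, -1+7.2] = [27.000,9.800,6.200]
diag = √(24.1²+20²+16.5²) = √1253.06 = 35.399


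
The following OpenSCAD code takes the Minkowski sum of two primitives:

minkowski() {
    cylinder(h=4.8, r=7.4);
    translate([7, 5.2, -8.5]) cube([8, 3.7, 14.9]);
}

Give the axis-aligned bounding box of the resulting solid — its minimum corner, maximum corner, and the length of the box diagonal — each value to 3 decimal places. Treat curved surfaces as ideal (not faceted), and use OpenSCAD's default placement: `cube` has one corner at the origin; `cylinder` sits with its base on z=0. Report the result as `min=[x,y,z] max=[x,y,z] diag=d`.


min=[-0.400,-2.200,-8.500] max=[22.400,16.300,11.200] diag=35.358

A = translate([7, 5.2, -8.5]) cube([8, 3.7, 14.9]) → bbox [7,5.2,-8.5] .. [15,8.9,6.4]
B = cylinder(h=4.8, r=7.4) → bbox [-7.4,-7.4,0] .. [7.4,7.4,4.8]
lo = A.lo+B.lo = [7-7.4, 5.2-7.4, -8.5+0] = [-0.400,-2.200,-8.500]
hi = A.hi+B.hi = [15+7.4, 8.9+7.4, 6.4+4.8] = [22.400,16.300,11.200]
diag = √(22.8²+18.5²+19.7²) = √1250.18 = 35.358


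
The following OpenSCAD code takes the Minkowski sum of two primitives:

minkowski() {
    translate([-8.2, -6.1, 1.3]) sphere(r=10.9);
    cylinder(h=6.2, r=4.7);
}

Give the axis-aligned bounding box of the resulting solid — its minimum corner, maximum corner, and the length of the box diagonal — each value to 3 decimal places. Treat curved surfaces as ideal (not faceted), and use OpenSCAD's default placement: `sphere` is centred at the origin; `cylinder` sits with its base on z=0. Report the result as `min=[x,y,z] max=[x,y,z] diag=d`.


min=[-23.800,-21.700,-9.600] max=[7.400,9.500,18.400] diag=52.258

A = translate([-8.2, -6.1, 1.3]) sphere(r=10.9) → bbox [-19.1,-17,-9.6] .. [2.7,4.8,12.2]
B = cylinder(h=6.2, r=4.7) → bbox [-4.7,-4.7,0] .. [4.7,4.7,6.2]
lo = A.lo+B.lo = [-19.1-4.7, -17-4.7, -9.6+0] = [-23.800,-21.700,-9.600]
hi = A.hi+B.hi = [2.7+4.7, 4.8+4.7, 12.2+6.2] = [7.400,9.500,18.400]
diag = √(31.2²+31.2²+28²) = √2730.88 = 52.258


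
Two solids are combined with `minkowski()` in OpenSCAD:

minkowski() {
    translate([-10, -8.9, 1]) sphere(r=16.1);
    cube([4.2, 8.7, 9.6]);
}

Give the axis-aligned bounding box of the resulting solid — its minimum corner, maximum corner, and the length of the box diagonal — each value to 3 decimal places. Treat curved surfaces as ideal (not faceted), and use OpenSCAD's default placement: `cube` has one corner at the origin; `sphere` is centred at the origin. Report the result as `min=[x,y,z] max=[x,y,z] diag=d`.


min=[-26.100,-25.000,-15.100] max=[10.300,15.900,26.700] diag=68.884

A = translate([-10, -8.9, 1]) sphere(r=16.1) → bbox [-26.1,-25,-15.1] .. [6.1,7.2,17.1]
B = cube([4.2, 8.7, 9.6]) → bbox [0,0,0] .. [4.2,8.7,9.6]
lo = A.lo+B.lo = [-26.1+0, -25+0, -15.1+0] = [-26.100,-25.000,-15.100]
hi = A.hi+B.hi = [6.1+4.2, 7.2+8.7, 17.1+9.6] = [10.300,15.900,26.700]
diag = √(36.4²+40.9²+41.8²) = √4745.01 = 68.884


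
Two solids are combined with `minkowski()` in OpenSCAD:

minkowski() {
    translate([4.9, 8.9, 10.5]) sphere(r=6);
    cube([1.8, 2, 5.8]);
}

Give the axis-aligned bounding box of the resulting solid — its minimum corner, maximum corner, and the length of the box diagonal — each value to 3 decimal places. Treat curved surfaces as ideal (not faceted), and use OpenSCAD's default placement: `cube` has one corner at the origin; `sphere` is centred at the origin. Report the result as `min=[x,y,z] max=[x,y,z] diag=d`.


min=[-1.100,2.900,4.500] max=[12.700,16.900,22.300] diag=26.519

A = translate([4.9, 8.9, 10.5]) sphere(r=6) → bbox [-1.1,2.9,4.5] .. [10.9,14.9,16.5]
B = cube([1.8, 2, 5.8]) → bbox [0,0,0] .. [1.8,2,5.8]
lo = A.lo+B.lo = [-1.1+0, 2.9+0, 4.5+0] = [-1.100,2.900,4.500]
hi = A.hi+B.hi = [10.9+1.8, 14.9+2, 16.5+5.8] = [12.700,16.900,22.300]
diag = √(13.8²+14²+17.8²) = √703.28 = 26.519


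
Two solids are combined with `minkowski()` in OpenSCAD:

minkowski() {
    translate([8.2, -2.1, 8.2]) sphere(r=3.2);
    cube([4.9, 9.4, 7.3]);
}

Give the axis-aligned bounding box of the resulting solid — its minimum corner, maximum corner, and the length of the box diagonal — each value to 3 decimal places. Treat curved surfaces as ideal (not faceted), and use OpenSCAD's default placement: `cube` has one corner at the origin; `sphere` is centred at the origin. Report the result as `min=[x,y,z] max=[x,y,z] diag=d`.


min=[5.000,-5.300,5.000] max=[16.300,10.500,18.700] diag=23.770

A = translate([8.2, -2.1, 8.2]) sphere(r=3.2) → bbox [5,-5.3,5] .. [11.4,1.1,11.4]
B = cube([4.9, 9.4, 7.3]) → bbox [0,0,0] .. [4.9,9.4,7.3]
lo = A.lo+B.lo = [5+0, -5.3+0, 5+0] = [5.000,-5.300,5.000]
hi = A.hi+B.hi = [11.4+4.9, 1.1+9.4, 11.4+7.3] = [16.300,10.500,18.700]
diag = √(11.3²+15.8²+13.7²) = √565.02 = 23.770


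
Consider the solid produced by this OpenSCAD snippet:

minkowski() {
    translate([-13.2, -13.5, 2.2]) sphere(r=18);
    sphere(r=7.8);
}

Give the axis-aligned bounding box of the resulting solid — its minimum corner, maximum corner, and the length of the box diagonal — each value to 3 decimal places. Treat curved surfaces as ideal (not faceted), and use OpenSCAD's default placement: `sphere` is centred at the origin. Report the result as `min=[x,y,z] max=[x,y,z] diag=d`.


A = translate([-13.2, -13.5, 2.2]) sphere(r=18) → bbox [-31.2,-31.5,-15.8] .. [4.8,4.5,20.2]
B = sphere(r=7.8) → bbox [-7.8,-7.8,-7.8] .. [7.8,7.8,7.8]
lo = A.lo+B.lo = [-31.2-7.8, -31.5-7.8, -15.8-7.8] = [-39.000,-39.300,-23.600]
hi = A.hi+B.hi = [4.8+7.8, 4.5+7.8, 20.2+7.8] = [12.600,12.300,28.000]
diag = √(51.6²+51.6²+51.6²) = √7987.68 = 89.374

min=[-39.000,-39.300,-23.600] max=[12.600,12.300,28.000] diag=89.374


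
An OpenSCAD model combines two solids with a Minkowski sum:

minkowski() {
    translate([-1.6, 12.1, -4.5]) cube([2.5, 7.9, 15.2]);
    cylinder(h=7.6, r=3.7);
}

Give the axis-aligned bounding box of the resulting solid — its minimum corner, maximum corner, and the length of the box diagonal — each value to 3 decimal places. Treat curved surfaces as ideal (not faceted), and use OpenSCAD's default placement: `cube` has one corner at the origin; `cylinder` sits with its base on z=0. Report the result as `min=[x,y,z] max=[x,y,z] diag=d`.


min=[-5.300,8.400,-4.500] max=[4.600,23.700,18.300] diag=29.188

A = translate([-1.6, 12.1, -4.5]) cube([2.5, 7.9, 15.2]) → bbox [-1.6,12.1,-4.5] .. [0.9,20,10.7]
B = cylinder(h=7.6, r=3.7) → bbox [-3.7,-3.7,0] .. [3.7,3.7,7.6]
lo = A.lo+B.lo = [-1.6-3.7, 12.1-3.7, -4.5+0] = [-5.300,8.400,-4.500]
hi = A.hi+B.hi = [0.9+3.7, 20+3.7, 10.7+7.6] = [4.600,23.700,18.300]
diag = √(9.9²+15.3²+22.8²) = √851.94 = 29.188


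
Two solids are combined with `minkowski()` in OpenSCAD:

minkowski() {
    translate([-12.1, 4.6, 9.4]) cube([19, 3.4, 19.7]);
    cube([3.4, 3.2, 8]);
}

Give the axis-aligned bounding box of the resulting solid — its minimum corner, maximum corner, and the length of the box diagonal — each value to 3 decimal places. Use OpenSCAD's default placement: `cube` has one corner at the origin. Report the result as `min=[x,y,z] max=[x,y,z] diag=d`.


A = translate([-12.1, 4.6, 9.4]) cube([19, 3.4, 19.7]) → bbox [-12.1,4.6,9.4] .. [6.9,8,29.1]
B = cube([3.4, 3.2, 8]) → bbox [0,0,0] .. [3.4,3.2,8]
lo = A.lo+B.lo = [-12.1+0, 4.6+0, 9.4+0] = [-12.100,4.600,9.400]
hi = A.hi+B.hi = [6.9+3.4, 8+3.2, 29.1+8] = [10.300,11.200,37.100]
diag = √(22.4²+6.6²+27.7²) = √1312.61 = 36.230

min=[-12.100,4.600,9.400] max=[10.300,11.200,37.100] diag=36.230


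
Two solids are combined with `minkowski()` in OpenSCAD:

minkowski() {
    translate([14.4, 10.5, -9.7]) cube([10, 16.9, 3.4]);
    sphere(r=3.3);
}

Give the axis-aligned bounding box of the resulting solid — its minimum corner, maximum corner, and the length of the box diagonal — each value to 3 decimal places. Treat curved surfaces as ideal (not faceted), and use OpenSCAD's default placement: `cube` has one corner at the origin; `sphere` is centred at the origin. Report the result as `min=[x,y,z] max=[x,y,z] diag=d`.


A = translate([14.4, 10.5, -9.7]) cube([10, 16.9, 3.4]) → bbox [14.4,10.5,-9.7] .. [24.4,27.4,-6.3]
B = sphere(r=3.3) → bbox [-3.3,-3.3,-3.3] .. [3.3,3.3,3.3]
lo = A.lo+B.lo = [14.4-3.3, 10.5-3.3, -9.7-3.3] = [11.100,7.200,-13.000]
hi = A.hi+B.hi = [24.4+3.3, 27.4+3.3, -6.3+3.3] = [27.700,30.700,-3.000]
diag = √(16.6²+23.5²+10²) = √927.81 = 30.460

min=[11.100,7.200,-13.000] max=[27.700,30.700,-3.000] diag=30.460


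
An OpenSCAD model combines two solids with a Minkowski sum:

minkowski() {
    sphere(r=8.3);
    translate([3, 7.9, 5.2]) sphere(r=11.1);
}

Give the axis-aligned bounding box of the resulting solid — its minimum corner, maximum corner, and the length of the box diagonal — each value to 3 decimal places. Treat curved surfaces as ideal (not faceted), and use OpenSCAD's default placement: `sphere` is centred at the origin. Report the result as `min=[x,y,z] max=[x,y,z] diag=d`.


min=[-16.400,-11.500,-14.200] max=[22.400,27.300,24.600] diag=67.204

A = translate([3, 7.9, 5.2]) sphere(r=11.1) → bbox [-8.1,-3.2,-5.9] .. [14.1,19,16.3]
B = sphere(r=8.3) → bbox [-8.3,-8.3,-8.3] .. [8.3,8.3,8.3]
lo = A.lo+B.lo = [-8.1-8.3, -3.2-8.3, -5.9-8.3] = [-16.400,-11.500,-14.200]
hi = A.hi+B.hi = [14.1+8.3, 19+8.3, 16.3+8.3] = [22.400,27.300,24.600]
diag = √(38.8²+38.8²+38.8²) = √4516.32 = 67.204


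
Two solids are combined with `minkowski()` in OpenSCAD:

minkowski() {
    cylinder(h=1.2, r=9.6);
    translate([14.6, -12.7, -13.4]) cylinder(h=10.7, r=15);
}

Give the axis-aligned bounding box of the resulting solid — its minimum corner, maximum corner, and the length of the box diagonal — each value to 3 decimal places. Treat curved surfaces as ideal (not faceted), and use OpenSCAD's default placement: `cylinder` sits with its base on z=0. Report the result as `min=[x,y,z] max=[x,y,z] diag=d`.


A = translate([14.6, -12.7, -13.4]) cylinder(h=10.7, r=15) → bbox [-0.4,-27.7,-13.4] .. [29.6,2.3,-2.7]
B = cylinder(h=1.2, r=9.6) → bbox [-9.6,-9.6,0] .. [9.6,9.6,1.2]
lo = A.lo+B.lo = [-0.4-9.6, -27.7-9.6, -13.4+0] = [-10.000,-37.300,-13.400]
hi = A.hi+B.hi = [29.6+9.6, 2.3+9.6, -2.7+1.2] = [39.200,11.900,-1.500]
diag = √(49.2²+49.2²+11.9²) = √4982.89 = 70.590

min=[-10.000,-37.300,-13.400] max=[39.200,11.900,-1.500] diag=70.590


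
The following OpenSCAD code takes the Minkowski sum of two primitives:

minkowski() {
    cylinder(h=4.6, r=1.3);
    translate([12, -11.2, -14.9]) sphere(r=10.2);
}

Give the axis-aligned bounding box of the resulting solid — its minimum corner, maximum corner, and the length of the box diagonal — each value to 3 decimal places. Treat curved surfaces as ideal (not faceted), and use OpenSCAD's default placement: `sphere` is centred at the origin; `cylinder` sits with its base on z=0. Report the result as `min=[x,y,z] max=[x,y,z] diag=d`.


min=[0.500,-22.700,-25.100] max=[23.500,0.300,-0.100] diag=41.024

A = translate([12, -11.2, -14.9]) sphere(r=10.2) → bbox [1.8,-21.4,-25.1] .. [22.2,-1,-4.7]
B = cylinder(h=4.6, r=1.3) → bbox [-1.3,-1.3,0] .. [1.3,1.3,4.6]
lo = A.lo+B.lo = [1.8-1.3, -21.4-1.3, -25.1+0] = [0.500,-22.700,-25.100]
hi = A.hi+B.hi = [22.2+1.3, -1+1.3, -4.7+4.6] = [23.500,0.300,-0.100]
diag = √(23²+23²+25²) = √1683 = 41.024


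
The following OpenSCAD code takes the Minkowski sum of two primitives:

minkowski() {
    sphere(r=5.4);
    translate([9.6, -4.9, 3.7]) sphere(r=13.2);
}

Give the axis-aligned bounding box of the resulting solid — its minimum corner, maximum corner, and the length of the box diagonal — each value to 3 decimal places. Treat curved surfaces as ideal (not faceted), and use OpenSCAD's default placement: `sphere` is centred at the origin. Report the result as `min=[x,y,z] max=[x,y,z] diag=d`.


A = translate([9.6, -4.9, 3.7]) sphere(r=13.2) → bbox [-3.6,-18.1,-9.5] .. [22.8,8.3,16.9]
B = sphere(r=5.4) → bbox [-5.4,-5.4,-5.4] .. [5.4,5.4,5.4]
lo = A.lo+B.lo = [-3.6-5.4, -18.1-5.4, -9.5-5.4] = [-9.000,-23.500,-14.900]
hi = A.hi+B.hi = [22.8+5.4, 8.3+5.4, 16.9+5.4] = [28.200,13.700,22.300]
diag = √(37.2²+37.2²+37.2²) = √4151.52 = 64.432

min=[-9.000,-23.500,-14.900] max=[28.200,13.700,22.300] diag=64.432


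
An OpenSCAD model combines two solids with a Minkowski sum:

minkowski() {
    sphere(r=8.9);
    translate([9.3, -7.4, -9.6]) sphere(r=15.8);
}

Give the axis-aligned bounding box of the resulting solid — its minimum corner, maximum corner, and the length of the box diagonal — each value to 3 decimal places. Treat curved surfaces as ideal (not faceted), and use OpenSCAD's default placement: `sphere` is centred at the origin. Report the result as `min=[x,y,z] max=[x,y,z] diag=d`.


min=[-15.400,-32.100,-34.300] max=[34.000,17.300,15.100] diag=85.563

A = translate([9.3, -7.4, -9.6]) sphere(r=15.8) → bbox [-6.5,-23.2,-25.4] .. [25.1,8.4,6.2]
B = sphere(r=8.9) → bbox [-8.9,-8.9,-8.9] .. [8.9,8.9,8.9]
lo = A.lo+B.lo = [-6.5-8.9, -23.2-8.9, -25.4-8.9] = [-15.400,-32.100,-34.300]
hi = A.hi+B.hi = [25.1+8.9, 8.4+8.9, 6.2+8.9] = [34.000,17.300,15.100]
diag = √(49.4²+49.4²+49.4²) = √7321.08 = 85.563


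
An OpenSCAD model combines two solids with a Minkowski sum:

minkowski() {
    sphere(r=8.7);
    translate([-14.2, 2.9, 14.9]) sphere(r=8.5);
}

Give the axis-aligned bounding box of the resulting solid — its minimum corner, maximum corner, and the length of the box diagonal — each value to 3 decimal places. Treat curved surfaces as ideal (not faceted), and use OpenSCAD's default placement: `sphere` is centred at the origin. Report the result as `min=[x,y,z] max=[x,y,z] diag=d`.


min=[-31.400,-14.300,-2.300] max=[3.000,20.100,32.100] diag=59.583

A = translate([-14.2, 2.9, 14.9]) sphere(r=8.5) → bbox [-22.7,-5.6,6.4] .. [-5.7,11.4,23.4]
B = sphere(r=8.7) → bbox [-8.7,-8.7,-8.7] .. [8.7,8.7,8.7]
lo = A.lo+B.lo = [-22.7-8.7, -5.6-8.7, 6.4-8.7] = [-31.400,-14.300,-2.300]
hi = A.hi+B.hi = [-5.7+8.7, 11.4+8.7, 23.4+8.7] = [3.000,20.100,32.100]
diag = √(34.4²+34.4²+34.4²) = √3550.08 = 59.583


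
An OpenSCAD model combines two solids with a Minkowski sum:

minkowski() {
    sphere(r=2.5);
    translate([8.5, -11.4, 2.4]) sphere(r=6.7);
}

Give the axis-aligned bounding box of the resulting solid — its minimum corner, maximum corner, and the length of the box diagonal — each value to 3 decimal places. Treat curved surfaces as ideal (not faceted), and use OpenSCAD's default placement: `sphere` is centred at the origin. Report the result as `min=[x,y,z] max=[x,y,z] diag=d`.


min=[-0.700,-20.600,-6.800] max=[17.700,-2.200,11.600] diag=31.870

A = translate([8.5, -11.4, 2.4]) sphere(r=6.7) → bbox [1.8,-18.1,-4.3] .. [15.2,-4.7,9.1]
B = sphere(r=2.5) → bbox [-2.5,-2.5,-2.5] .. [2.5,2.5,2.5]
lo = A.lo+B.lo = [1.8-2.5, -18.1-2.5, -4.3-2.5] = [-0.700,-20.600,-6.800]
hi = A.hi+B.hi = [15.2+2.5, -4.7+2.5, 9.1+2.5] = [17.700,-2.200,11.600]
diag = √(18.4²+18.4²+18.4²) = √1015.68 = 31.870


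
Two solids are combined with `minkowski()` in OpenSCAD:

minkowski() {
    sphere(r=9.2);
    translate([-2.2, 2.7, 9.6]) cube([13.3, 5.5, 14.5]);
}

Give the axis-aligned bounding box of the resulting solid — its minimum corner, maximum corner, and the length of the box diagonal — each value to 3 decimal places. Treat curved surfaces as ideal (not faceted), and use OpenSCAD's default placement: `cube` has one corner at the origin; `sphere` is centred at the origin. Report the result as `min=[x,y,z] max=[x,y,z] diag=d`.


min=[-11.400,-6.500,0.400] max=[20.300,17.400,33.300] diag=51.561

A = translate([-2.2, 2.7, 9.6]) cube([13.3, 5.5, 14.5]) → bbox [-2.2,2.7,9.6] .. [11.1,8.2,24.1]
B = sphere(r=9.2) → bbox [-9.2,-9.2,-9.2] .. [9.2,9.2,9.2]
lo = A.lo+B.lo = [-2.2-9.2, 2.7-9.2, 9.6-9.2] = [-11.400,-6.500,0.400]
hi = A.hi+B.hi = [11.1+9.2, 8.2+9.2, 24.1+9.2] = [20.300,17.400,33.300]
diag = √(31.7²+23.9²+32.9²) = √2658.51 = 51.561


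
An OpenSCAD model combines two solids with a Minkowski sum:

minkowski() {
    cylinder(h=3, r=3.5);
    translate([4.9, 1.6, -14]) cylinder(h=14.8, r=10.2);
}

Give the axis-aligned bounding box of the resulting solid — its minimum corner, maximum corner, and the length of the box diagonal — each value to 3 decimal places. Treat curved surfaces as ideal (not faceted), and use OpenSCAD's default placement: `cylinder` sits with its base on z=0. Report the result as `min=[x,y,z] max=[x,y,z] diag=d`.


A = translate([4.9, 1.6, -14]) cylinder(h=14.8, r=10.2) → bbox [-5.3,-8.6,-14] .. [15.1,11.8,0.8]
B = cylinder(h=3, r=3.5) → bbox [-3.5,-3.5,0] .. [3.5,3.5,3]
lo = A.lo+B.lo = [-5.3-3.5, -8.6-3.5, -14+0] = [-8.800,-12.100,-14.000]
hi = A.hi+B.hi = [15.1+3.5, 11.8+3.5, 0.8+3] = [18.600,15.300,3.800]
diag = √(27.4²+27.4²+17.8²) = √1818.36 = 42.642

min=[-8.800,-12.100,-14.000] max=[18.600,15.300,3.800] diag=42.642


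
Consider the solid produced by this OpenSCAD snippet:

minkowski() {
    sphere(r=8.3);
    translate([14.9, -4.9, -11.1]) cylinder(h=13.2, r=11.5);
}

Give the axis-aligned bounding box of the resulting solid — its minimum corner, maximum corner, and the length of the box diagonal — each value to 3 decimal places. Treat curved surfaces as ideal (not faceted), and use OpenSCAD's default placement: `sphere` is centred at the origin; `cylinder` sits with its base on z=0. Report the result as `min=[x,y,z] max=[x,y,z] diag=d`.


min=[-4.900,-24.700,-19.400] max=[34.700,14.900,10.400] diag=63.438

A = translate([14.9, -4.9, -11.1]) cylinder(h=13.2, r=11.5) → bbox [3.4,-16.4,-11.1] .. [26.4,6.6,2.1]
B = sphere(r=8.3) → bbox [-8.3,-8.3,-8.3] .. [8.3,8.3,8.3]
lo = A.lo+B.lo = [3.4-8.3, -16.4-8.3, -11.1-8.3] = [-4.900,-24.700,-19.400]
hi = A.hi+B.hi = [26.4+8.3, 6.6+8.3, 2.1+8.3] = [34.700,14.900,10.400]
diag = √(39.6²+39.6²+29.8²) = √4024.36 = 63.438


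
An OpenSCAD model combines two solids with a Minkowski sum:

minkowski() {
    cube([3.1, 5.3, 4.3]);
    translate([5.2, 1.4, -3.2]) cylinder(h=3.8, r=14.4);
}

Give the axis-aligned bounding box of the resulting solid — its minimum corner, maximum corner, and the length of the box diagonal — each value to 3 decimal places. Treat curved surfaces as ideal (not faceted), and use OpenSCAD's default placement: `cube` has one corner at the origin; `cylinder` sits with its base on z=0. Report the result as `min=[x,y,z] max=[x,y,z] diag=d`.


A = translate([5.2, 1.4, -3.2]) cylinder(h=3.8, r=14.4) → bbox [-9.2,-13,-3.2] .. [19.6,15.8,0.6]
B = cube([3.1, 5.3, 4.3]) → bbox [0,0,0] .. [3.1,5.3,4.3]
lo = A.lo+B.lo = [-9.2+0, -13+0, -3.2+0] = [-9.200,-13.000,-3.200]
hi = A.hi+B.hi = [19.6+3.1, 15.8+5.3, 0.6+4.3] = [22.700,21.100,4.900]
diag = √(31.9²+34.1²+8.1²) = √2246.03 = 47.392

min=[-9.200,-13.000,-3.200] max=[22.700,21.100,4.900] diag=47.392


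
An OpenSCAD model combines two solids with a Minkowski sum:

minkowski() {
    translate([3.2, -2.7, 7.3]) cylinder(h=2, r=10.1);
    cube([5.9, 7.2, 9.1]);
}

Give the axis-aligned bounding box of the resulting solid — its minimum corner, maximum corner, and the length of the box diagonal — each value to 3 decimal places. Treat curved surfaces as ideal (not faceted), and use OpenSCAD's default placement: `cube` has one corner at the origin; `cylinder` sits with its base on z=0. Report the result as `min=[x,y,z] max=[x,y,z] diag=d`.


A = translate([3.2, -2.7, 7.3]) cylinder(h=2, r=10.1) → bbox [-6.9,-12.8,7.3] .. [13.3,7.4,9.3]
B = cube([5.9, 7.2, 9.1]) → bbox [0,0,0] .. [5.9,7.2,9.1]
lo = A.lo+B.lo = [-6.9+0, -12.8+0, 7.3+0] = [-6.900,-12.800,7.300]
hi = A.hi+B.hi = [13.3+5.9, 7.4+7.2, 9.3+9.1] = [19.200,14.600,18.400]
diag = √(26.1²+27.4²+11.1²) = √1555.18 = 39.436

min=[-6.900,-12.800,7.300] max=[19.200,14.600,18.400] diag=39.436


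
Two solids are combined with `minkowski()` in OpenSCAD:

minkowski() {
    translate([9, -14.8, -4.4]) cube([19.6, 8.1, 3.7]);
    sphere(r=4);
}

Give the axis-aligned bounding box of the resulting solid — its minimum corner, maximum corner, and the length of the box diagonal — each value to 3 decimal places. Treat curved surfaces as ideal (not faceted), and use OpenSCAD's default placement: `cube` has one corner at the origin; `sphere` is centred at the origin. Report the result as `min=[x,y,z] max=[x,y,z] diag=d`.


A = translate([9, -14.8, -4.4]) cube([19.6, 8.1, 3.7]) → bbox [9,-14.8,-4.4] .. [28.6,-6.7,-0.7]
B = sphere(r=4) → bbox [-4,-4,-4] .. [4,4,4]
lo = A.lo+B.lo = [9-4, -14.8-4, -4.4-4] = [5.000,-18.800,-8.400]
hi = A.hi+B.hi = [28.6+4, -6.7+4, -0.7+4] = [32.600,-2.700,3.300]
diag = √(27.6²+16.1²+11.7²) = √1157.86 = 34.027

min=[5.000,-18.800,-8.400] max=[32.600,-2.700,3.300] diag=34.027


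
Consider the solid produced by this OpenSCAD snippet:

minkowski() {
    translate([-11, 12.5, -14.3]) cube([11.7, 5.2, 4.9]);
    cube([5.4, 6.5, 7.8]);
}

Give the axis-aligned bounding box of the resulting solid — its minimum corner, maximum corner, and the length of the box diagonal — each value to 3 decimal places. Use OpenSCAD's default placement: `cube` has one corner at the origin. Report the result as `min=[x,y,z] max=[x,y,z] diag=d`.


A = translate([-11, 12.5, -14.3]) cube([11.7, 5.2, 4.9]) → bbox [-11,12.5,-14.3] .. [0.7,17.7,-9.4]
B = cube([5.4, 6.5, 7.8]) → bbox [0,0,0] .. [5.4,6.5,7.8]
lo = A.lo+B.lo = [-11+0, 12.5+0, -14.3+0] = [-11.000,12.500,-14.300]
hi = A.hi+B.hi = [0.7+5.4, 17.7+6.5, -9.4+7.8] = [6.100,24.200,-1.600]
diag = √(17.1²+11.7²+12.7²) = √590.59 = 24.302

min=[-11.000,12.500,-14.300] max=[6.100,24.200,-1.600] diag=24.302


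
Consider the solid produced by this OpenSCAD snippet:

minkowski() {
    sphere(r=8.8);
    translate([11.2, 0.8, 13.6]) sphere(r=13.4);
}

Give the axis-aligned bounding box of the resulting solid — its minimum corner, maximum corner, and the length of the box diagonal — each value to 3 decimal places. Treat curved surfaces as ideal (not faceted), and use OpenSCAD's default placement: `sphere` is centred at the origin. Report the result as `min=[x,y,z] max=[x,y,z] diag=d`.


A = translate([11.2, 0.8, 13.6]) sphere(r=13.4) → bbox [-2.2,-12.6,0.2] .. [24.6,14.2,27]
B = sphere(r=8.8) → bbox [-8.8,-8.8,-8.8] .. [8.8,8.8,8.8]
lo = A.lo+B.lo = [-2.2-8.8, -12.6-8.8, 0.2-8.8] = [-11.000,-21.400,-8.600]
hi = A.hi+B.hi = [24.6+8.8, 14.2+8.8, 27+8.8] = [33.400,23.000,35.800]
diag = √(44.4²+44.4²+44.4²) = √5914.08 = 76.903

min=[-11.000,-21.400,-8.600] max=[33.400,23.000,35.800] diag=76.903


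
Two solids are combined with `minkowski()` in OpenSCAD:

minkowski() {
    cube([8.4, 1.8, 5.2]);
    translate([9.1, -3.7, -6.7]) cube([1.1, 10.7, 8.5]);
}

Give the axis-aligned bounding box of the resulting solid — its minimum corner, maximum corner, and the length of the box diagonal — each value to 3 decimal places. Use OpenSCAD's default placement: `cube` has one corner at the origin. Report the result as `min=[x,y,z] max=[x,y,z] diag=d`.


A = translate([9.1, -3.7, -6.7]) cube([1.1, 10.7, 8.5]) → bbox [9.1,-3.7,-6.7] .. [10.2,7,1.8]
B = cube([8.4, 1.8, 5.2]) → bbox [0,0,0] .. [8.4,1.8,5.2]
lo = A.lo+B.lo = [9.1+0, -3.7+0, -6.7+0] = [9.100,-3.700,-6.700]
hi = A.hi+B.hi = [10.2+8.4, 7+1.8, 1.8+5.2] = [18.600,8.800,7.000]
diag = √(9.5²+12.5²+13.7²) = √434.19 = 20.837

min=[9.100,-3.700,-6.700] max=[18.600,8.800,7.000] diag=20.837


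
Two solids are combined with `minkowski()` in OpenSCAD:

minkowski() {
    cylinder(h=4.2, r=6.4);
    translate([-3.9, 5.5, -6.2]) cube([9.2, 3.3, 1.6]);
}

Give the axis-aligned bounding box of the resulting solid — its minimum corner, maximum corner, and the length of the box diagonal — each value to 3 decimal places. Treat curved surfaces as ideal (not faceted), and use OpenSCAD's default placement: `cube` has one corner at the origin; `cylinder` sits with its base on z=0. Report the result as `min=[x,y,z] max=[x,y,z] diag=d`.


min=[-10.300,-0.900,-6.200] max=[11.700,15.200,-0.400] diag=27.872

A = translate([-3.9, 5.5, -6.2]) cube([9.2, 3.3, 1.6]) → bbox [-3.9,5.5,-6.2] .. [5.3,8.8,-4.6]
B = cylinder(h=4.2, r=6.4) → bbox [-6.4,-6.4,0] .. [6.4,6.4,4.2]
lo = A.lo+B.lo = [-3.9-6.4, 5.5-6.4, -6.2+0] = [-10.300,-0.900,-6.200]
hi = A.hi+B.hi = [5.3+6.4, 8.8+6.4, -4.6+4.2] = [11.700,15.200,-0.400]
diag = √(22²+16.1²+5.8²) = √776.85 = 27.872


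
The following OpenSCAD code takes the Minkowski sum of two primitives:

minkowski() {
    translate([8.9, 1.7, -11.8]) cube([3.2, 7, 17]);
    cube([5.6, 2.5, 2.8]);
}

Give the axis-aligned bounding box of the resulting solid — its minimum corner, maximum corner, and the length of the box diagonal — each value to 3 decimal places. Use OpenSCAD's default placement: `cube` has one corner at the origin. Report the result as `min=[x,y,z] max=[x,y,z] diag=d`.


A = translate([8.9, 1.7, -11.8]) cube([3.2, 7, 17]) → bbox [8.9,1.7,-11.8] .. [12.1,8.7,5.2]
B = cube([5.6, 2.5, 2.8]) → bbox [0,0,0] .. [5.6,2.5,2.8]
lo = A.lo+B.lo = [8.9+0, 1.7+0, -11.8+0] = [8.900,1.700,-11.800]
hi = A.hi+B.hi = [12.1+5.6, 8.7+2.5, 5.2+2.8] = [17.700,11.200,8.000]
diag = √(8.8²+9.5²+19.8²) = √559.73 = 23.659

min=[8.900,1.700,-11.800] max=[17.700,11.200,8.000] diag=23.659
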